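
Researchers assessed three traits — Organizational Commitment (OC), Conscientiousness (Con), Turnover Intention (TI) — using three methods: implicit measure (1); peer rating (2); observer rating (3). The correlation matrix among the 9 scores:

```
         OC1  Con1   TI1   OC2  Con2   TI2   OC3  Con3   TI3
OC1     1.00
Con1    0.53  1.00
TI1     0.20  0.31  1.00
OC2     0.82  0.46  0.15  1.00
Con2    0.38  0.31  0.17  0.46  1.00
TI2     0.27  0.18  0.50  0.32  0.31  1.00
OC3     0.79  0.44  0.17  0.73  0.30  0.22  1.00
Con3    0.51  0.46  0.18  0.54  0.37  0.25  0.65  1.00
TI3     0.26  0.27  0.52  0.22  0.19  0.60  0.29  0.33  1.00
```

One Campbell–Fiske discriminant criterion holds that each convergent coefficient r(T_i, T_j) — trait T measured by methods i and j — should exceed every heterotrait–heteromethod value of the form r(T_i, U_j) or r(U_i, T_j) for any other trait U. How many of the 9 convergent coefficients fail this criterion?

3

Convergent coefficients and their comparison sets:
OC (methods 1·2): 0.82 vs {0.38, 0.46, 0.27, 0.15} → pass.
OC (methods 1·3): 0.79 vs {0.51, 0.44, 0.26, 0.17} → pass.
OC (methods 2·3): 0.73 vs {0.54, 0.30, 0.22, 0.22} → pass.
Con (methods 1·2): 0.31 vs {0.46, 0.38, 0.18, 0.17} → fail.
Con (methods 1·3): 0.46 vs {0.44, 0.51, 0.27, 0.18} → fail.
Con (methods 2·3): 0.37 vs {0.30, 0.54, 0.19, 0.25} → fail.
TI (methods 1·2): 0.50 vs {0.15, 0.27, 0.17, 0.18} → pass.
TI (methods 1·3): 0.52 vs {0.17, 0.26, 0.18, 0.27} → pass.
TI (methods 2·3): 0.60 vs {0.22, 0.22, 0.25, 0.19} → pass.
3 of 9 fail.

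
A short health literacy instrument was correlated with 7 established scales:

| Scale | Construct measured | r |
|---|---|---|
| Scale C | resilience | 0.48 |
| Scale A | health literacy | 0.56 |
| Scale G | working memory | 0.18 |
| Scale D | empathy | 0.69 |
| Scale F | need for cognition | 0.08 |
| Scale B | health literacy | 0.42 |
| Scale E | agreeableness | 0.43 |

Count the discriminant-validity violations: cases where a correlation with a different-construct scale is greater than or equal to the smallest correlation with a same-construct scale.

3

Convergent (same construct = health literacy): Scale A, Scale B.
Smallest convergent = 0.42. Discriminant values: 0.48, 0.18, 0.69, 0.08, 0.43; count ≥ 0.42 → 3.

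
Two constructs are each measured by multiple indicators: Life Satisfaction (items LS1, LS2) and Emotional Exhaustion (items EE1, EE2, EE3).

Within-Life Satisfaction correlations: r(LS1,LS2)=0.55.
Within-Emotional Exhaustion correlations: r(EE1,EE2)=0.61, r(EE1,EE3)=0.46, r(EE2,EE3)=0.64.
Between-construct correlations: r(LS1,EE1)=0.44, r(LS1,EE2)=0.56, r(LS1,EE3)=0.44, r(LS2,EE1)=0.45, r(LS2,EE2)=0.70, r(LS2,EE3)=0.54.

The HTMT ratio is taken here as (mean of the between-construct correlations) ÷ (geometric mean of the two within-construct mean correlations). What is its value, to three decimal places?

Mean between = 3.13/6 = 0.5217.
Mean within-LS = 0.55/1 = 0.5500; mean within-EE = 1.71/3 = 0.5700.
Geometric mean = √(0.5500 × 0.5700) = 0.5599.
HTMT = 0.5217 / 0.5599 = 0.932.

0.932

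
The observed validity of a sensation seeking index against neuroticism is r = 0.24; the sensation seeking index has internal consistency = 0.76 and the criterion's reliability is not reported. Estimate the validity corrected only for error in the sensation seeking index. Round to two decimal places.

Single correction: r_c = r_obs / √r_xx = 0.24 / √0.76 = 0.24 / 0.8718 ≈ 0.28.

0.28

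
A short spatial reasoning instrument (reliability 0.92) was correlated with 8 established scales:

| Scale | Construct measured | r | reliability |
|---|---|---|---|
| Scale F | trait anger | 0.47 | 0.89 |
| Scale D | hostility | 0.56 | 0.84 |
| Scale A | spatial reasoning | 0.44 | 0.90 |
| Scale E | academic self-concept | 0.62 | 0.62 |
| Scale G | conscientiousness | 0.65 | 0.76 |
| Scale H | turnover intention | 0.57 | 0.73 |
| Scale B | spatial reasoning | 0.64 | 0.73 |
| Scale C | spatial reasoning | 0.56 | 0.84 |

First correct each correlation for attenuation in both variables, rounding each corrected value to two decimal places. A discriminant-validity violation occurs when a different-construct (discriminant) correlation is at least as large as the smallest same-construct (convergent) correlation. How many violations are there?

5

Disattenuated r (r / √(r_scale · r_new)):
  Scale F (disc): 0.47 / √(0.89·0.92) = 0.52
  Scale D (disc): 0.56 / √(0.84·0.92) = 0.64
  Scale A (conv): 0.44 / √(0.90·0.92) = 0.48
  Scale E (disc): 0.62 / √(0.62·0.92) = 0.82
  Scale G (disc): 0.65 / √(0.76·0.92) = 0.78
  Scale H (disc): 0.57 / √(0.73·0.92) = 0.70
  Scale B (conv): 0.64 / √(0.73·0.92) = 0.78
  Scale C (conv): 0.56 / √(0.84·0.92) = 0.64
Smallest convergent = 0.48. Discriminant values: 0.52, 0.64, 0.82, 0.78, 0.70; count ≥ 0.48 → 5.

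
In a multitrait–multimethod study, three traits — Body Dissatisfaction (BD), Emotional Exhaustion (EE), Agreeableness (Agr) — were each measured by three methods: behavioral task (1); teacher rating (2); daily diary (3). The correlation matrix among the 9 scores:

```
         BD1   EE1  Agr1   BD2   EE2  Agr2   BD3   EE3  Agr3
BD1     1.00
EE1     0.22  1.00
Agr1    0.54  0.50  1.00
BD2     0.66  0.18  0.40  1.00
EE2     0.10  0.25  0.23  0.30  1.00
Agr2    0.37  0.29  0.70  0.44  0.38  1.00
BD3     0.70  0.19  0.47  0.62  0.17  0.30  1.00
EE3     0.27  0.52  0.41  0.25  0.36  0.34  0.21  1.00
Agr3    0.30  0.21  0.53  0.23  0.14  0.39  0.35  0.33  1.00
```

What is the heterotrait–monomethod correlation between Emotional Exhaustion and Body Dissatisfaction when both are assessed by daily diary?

Different traits, same method: r(EE3, BD3) = 0.21.

0.21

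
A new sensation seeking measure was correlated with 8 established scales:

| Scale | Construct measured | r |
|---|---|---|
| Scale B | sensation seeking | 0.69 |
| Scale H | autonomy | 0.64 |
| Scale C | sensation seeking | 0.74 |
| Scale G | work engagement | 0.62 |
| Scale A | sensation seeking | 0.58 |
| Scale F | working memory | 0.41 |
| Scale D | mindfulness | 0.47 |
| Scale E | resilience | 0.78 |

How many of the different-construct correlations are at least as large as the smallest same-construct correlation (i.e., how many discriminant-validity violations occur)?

Convergent (same construct = sensation seeking): Scale B, Scale C, Scale A.
Smallest convergent = 0.58. Discriminant values: 0.64, 0.62, 0.41, 0.47, 0.78; count ≥ 0.58 → 3.

3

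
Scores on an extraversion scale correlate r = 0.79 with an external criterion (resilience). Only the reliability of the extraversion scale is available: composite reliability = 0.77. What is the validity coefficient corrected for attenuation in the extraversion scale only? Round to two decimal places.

0.90

Single correction: r_c = r_obs / √r_xx = 0.79 / √0.77 = 0.79 / 0.8775 ≈ 0.90.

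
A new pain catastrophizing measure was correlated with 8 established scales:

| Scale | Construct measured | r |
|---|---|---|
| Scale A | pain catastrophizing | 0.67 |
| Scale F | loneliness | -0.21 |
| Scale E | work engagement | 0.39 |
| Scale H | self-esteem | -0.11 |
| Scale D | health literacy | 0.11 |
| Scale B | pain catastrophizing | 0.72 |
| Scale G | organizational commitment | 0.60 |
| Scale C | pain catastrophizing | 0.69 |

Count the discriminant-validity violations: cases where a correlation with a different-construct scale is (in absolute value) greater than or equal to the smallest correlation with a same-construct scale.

0

Convergent (same construct = pain catastrophizing): Scale A, Scale B, Scale C.
Smallest convergent = 0.67. Discriminant |r|: 0.21, 0.39, 0.11, 0.11, 0.60; count ≥ 0.67 → 0.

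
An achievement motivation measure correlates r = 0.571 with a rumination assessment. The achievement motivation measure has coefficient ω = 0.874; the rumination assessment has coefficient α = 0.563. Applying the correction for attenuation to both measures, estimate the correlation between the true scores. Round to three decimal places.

r_true = r_obs / √(r_xx · r_yy) = 0.571 / √(0.874 × 0.563) = 0.571 / √0.492062 = 0.571 / 0.7015 ≈ 0.814.

0.814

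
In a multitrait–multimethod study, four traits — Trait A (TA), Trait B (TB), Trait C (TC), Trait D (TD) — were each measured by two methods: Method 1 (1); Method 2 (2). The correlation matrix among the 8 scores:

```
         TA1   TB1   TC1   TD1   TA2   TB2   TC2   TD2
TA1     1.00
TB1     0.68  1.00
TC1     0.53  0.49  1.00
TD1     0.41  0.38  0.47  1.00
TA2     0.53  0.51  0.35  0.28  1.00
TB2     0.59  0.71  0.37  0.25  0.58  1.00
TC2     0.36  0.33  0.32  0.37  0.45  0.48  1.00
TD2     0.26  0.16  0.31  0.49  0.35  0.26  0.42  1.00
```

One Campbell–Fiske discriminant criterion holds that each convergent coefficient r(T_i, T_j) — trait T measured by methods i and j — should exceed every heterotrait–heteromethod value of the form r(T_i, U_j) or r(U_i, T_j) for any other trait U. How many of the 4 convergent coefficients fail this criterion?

Checking each validity diagonal entry against its comparison values:
TA (methods 1·2): 0.53 vs {0.59, 0.51, 0.36, 0.35, 0.26, 0.28} → fail.
TB (methods 1·2): 0.71 vs {0.51, 0.59, 0.33, 0.37, 0.16, 0.25} → pass.
TC (methods 1·2): 0.32 vs {0.35, 0.36, 0.37, 0.33, 0.31, 0.37} → fail.
TD (methods 1·2): 0.49 vs {0.28, 0.26, 0.25, 0.16, 0.37, 0.31} → pass.
2 of 4 fail.

2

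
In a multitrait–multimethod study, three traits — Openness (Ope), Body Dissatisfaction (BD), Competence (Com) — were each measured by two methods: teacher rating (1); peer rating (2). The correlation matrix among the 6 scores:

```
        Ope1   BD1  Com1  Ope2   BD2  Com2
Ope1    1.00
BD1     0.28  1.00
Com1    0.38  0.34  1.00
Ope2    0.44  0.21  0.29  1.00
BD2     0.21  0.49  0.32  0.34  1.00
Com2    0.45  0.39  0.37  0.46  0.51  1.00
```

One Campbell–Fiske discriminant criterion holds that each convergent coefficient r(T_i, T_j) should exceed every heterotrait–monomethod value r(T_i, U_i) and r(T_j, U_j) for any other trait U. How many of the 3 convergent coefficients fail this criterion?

Each convergent coefficient versus the relevant comparison correlations:
Ope (methods 1·2): 0.44 vs {0.28, 0.34, 0.38, 0.46} → fail.
BD (methods 1·2): 0.49 vs {0.28, 0.34, 0.34, 0.51} → fail.
Com (methods 1·2): 0.37 vs {0.38, 0.46, 0.34, 0.51} → fail.
3 of 3 fail.

3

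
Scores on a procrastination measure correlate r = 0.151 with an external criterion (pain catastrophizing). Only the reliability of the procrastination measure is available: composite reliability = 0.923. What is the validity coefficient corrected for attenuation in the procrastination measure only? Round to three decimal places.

Single correction: r_c = r_obs / √r_xx = 0.151 / √0.923 = 0.151 / 0.9607 ≈ 0.157.

0.157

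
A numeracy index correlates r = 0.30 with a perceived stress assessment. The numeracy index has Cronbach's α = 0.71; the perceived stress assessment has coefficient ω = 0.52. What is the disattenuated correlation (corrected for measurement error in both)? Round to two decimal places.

r_true = r_obs / √(r_xx · r_yy) = 0.30 / √(0.71 × 0.52) = 0.30 / √0.3692 = 0.30 / 0.6076 ≈ 0.49.

0.49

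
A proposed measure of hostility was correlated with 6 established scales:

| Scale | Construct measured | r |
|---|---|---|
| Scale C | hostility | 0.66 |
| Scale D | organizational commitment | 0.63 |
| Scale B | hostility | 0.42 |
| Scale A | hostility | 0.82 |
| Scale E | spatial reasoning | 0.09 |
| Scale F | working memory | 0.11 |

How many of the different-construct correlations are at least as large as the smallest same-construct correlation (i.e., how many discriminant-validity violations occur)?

1

Convergent (same construct = hostility): Scale C, Scale B, Scale A.
Smallest convergent = 0.42. Discriminant values: 0.63, 0.09, 0.11; count ≥ 0.42 → 1.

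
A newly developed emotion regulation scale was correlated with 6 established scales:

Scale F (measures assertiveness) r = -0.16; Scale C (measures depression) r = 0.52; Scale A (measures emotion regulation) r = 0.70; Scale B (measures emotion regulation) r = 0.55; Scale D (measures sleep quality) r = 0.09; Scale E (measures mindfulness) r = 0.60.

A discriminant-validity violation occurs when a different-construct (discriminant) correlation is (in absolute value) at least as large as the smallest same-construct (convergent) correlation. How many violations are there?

1

Convergent (same construct = emotion regulation): Scale A, Scale B.
Smallest convergent = 0.55. Discriminant |r|: 0.16, 0.52, 0.09, 0.60; count ≥ 0.55 → 1.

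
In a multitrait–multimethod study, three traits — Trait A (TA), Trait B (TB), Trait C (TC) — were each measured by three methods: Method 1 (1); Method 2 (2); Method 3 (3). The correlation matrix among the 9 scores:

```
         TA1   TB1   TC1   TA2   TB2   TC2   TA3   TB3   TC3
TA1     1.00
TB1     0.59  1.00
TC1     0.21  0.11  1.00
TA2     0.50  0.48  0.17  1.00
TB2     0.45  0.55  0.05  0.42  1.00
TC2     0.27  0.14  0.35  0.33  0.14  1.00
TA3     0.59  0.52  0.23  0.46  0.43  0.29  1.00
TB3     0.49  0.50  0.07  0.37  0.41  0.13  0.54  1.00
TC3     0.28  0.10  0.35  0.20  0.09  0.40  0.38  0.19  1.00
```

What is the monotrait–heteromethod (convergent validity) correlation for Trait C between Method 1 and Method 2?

Same trait (TC), different methods: r(TC1, TC2) = 0.35.

0.35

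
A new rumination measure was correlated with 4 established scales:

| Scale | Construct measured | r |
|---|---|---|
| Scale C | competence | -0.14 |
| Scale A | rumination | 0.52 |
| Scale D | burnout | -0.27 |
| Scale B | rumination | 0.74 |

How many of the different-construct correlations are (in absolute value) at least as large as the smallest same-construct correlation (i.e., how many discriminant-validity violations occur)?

Convergent (same construct = rumination): Scale A, Scale B.
Smallest convergent = 0.52. Discriminant |r|: 0.14, 0.27; count ≥ 0.52 → 0.

0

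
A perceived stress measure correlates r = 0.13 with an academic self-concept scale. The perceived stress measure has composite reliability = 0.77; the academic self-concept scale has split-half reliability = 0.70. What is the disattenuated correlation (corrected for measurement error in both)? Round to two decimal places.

0.18

r_true = r_obs / √(r_xx · r_yy) = 0.13 / √(0.77 × 0.70) = 0.13 / √0.5390 = 0.13 / 0.7342 ≈ 0.18.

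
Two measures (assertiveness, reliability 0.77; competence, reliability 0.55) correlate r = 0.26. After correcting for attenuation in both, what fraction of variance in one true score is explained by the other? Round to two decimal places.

Disattenuated r = 0.26 / √(0.77 × 0.55) = 0.26 / 0.6508 = 0.3995.
Shared true-score variance = 0.3995² = 0.1596 ≈ 0.16.

0.16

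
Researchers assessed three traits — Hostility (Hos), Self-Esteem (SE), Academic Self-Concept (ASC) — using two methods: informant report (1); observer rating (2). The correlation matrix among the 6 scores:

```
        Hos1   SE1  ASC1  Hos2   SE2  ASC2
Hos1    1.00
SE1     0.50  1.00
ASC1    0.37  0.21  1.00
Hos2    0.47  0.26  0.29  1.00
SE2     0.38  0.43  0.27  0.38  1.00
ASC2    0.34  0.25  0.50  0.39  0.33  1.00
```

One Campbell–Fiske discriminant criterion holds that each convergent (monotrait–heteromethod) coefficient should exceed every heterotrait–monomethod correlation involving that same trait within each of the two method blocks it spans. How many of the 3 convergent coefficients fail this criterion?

2

Checking each validity diagonal entry against its comparison values:
Hos (methods 1·2): 0.47 vs {0.50, 0.38, 0.37, 0.39} → fail.
SE (methods 1·2): 0.43 vs {0.50, 0.38, 0.21, 0.33} → fail.
ASC (methods 1·2): 0.50 vs {0.37, 0.39, 0.21, 0.33} → pass.
2 of 3 fail.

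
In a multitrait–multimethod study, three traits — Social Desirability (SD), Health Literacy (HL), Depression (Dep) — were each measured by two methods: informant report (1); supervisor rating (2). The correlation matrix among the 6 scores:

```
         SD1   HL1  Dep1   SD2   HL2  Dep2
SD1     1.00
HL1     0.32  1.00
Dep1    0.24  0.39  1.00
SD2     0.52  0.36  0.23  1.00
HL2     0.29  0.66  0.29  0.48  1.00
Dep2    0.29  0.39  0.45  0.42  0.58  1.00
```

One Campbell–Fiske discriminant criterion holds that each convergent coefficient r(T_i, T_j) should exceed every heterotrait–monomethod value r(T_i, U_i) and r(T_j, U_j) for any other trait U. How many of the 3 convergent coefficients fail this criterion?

Each convergent coefficient versus the relevant comparison correlations:
SD (methods 1·2): 0.52 vs {0.32, 0.48, 0.24, 0.42} → pass.
HL (methods 1·2): 0.66 vs {0.32, 0.48, 0.39, 0.58} → pass.
Dep (methods 1·2): 0.45 vs {0.24, 0.42, 0.39, 0.58} → fail.
1 of 3 fail.

1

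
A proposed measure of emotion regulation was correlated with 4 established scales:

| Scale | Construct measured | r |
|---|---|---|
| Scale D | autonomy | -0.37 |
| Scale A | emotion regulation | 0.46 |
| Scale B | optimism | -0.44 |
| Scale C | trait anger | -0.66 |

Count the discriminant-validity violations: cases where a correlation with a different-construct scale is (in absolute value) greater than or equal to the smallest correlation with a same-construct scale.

1

Convergent (same construct = emotion regulation): Scale A.
Smallest convergent = 0.46. Discriminant |r|: 0.37, 0.44, 0.66; count ≥ 0.46 → 1.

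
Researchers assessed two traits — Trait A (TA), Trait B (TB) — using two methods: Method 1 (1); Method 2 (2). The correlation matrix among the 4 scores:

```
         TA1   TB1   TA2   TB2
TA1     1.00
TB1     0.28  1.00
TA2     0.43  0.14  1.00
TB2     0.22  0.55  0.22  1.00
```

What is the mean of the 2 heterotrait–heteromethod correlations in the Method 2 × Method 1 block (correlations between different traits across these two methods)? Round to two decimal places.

0.18

HTHM values (method 2 × method 1): 0.14, 0.22; mean = 0.36/2 = 0.18.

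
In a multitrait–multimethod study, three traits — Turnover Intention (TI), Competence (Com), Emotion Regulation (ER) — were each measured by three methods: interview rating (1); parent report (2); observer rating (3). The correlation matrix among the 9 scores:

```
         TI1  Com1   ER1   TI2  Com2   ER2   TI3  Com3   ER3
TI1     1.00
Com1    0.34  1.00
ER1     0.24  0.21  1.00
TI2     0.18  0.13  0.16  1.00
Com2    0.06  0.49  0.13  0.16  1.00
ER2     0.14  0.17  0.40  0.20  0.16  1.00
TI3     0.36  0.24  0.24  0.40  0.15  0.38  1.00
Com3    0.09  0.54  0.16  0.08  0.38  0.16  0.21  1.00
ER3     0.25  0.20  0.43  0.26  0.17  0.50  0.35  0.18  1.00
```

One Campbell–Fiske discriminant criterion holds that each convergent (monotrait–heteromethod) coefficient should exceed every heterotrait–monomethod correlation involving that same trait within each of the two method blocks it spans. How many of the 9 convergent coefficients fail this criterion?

1

Convergent coefficients and their comparison sets:
TI (methods 1·2): 0.18 vs {0.34, 0.16, 0.24, 0.20} → fail.
TI (methods 1·3): 0.36 vs {0.34, 0.21, 0.24, 0.35} → pass.
TI (methods 2·3): 0.40 vs {0.16, 0.21, 0.20, 0.35} → pass.
Com (methods 1·2): 0.49 vs {0.34, 0.16, 0.21, 0.16} → pass.
Com (methods 1·3): 0.54 vs {0.34, 0.21, 0.21, 0.18} → pass.
Com (methods 2·3): 0.38 vs {0.16, 0.21, 0.16, 0.18} → pass.
ER (methods 1·2): 0.40 vs {0.24, 0.20, 0.21, 0.16} → pass.
ER (methods 1·3): 0.43 vs {0.24, 0.35, 0.21, 0.18} → pass.
ER (methods 2·3): 0.50 vs {0.20, 0.35, 0.16, 0.18} → pass.
1 of 9 fail.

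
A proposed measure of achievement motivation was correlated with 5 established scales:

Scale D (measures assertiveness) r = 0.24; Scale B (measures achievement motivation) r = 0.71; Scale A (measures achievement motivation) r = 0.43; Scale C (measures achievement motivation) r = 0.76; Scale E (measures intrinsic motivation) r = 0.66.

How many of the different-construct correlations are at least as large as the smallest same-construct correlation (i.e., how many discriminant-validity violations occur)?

Convergent (same construct = achievement motivation): Scale B, Scale A, Scale C.
Smallest convergent = 0.43. Discriminant values: 0.24, 0.66; count ≥ 0.43 → 1.

1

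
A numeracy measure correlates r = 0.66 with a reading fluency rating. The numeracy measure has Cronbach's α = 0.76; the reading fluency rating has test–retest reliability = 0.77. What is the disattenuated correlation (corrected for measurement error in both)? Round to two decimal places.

r_true = r_obs / √(r_xx · r_yy) = 0.66 / √(0.76 × 0.77) = 0.66 / √0.5852 = 0.66 / 0.7650 ≈ 0.86.

0.86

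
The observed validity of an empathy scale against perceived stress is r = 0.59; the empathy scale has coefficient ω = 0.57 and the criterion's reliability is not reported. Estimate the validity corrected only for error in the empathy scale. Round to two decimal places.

0.78

Single correction: r_c = r_obs / √r_xx = 0.59 / √0.57 = 0.59 / 0.7550 ≈ 0.78.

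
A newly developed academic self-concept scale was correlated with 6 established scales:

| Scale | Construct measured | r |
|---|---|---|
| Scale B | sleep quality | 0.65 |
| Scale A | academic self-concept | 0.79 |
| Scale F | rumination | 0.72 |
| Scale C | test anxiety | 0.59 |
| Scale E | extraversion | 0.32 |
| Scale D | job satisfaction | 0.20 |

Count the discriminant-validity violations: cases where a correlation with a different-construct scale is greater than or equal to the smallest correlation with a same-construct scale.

Convergent (same construct = academic self-concept): Scale A.
Smallest convergent = 0.79. Discriminant values: 0.65, 0.72, 0.59, 0.32, 0.20; count ≥ 0.79 → 0.

0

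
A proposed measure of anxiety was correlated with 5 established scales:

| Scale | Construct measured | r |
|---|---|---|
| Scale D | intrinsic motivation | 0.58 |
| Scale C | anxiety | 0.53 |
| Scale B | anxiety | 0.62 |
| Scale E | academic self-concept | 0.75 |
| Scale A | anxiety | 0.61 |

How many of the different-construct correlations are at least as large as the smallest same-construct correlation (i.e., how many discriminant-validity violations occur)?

2

Convergent (same construct = anxiety): Scale C, Scale B, Scale A.
Smallest convergent = 0.53. Discriminant values: 0.58, 0.75; count ≥ 0.53 → 2.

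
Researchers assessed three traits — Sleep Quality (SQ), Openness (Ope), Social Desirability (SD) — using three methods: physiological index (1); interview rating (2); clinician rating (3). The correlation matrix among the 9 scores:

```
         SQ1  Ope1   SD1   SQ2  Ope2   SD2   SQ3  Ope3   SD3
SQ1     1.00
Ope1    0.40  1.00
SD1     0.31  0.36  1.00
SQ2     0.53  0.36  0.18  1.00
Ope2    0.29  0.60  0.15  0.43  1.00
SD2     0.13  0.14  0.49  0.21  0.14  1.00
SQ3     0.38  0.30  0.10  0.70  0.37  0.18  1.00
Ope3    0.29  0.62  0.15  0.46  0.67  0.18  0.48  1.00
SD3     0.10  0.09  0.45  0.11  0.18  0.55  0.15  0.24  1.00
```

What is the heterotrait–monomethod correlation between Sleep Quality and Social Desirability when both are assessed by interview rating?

Different traits, same method: r(SQ2, SD2) = 0.21.

0.21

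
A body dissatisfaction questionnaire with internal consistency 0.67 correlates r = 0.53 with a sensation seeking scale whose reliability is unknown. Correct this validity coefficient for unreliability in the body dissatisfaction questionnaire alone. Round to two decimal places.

Single correction: r_c = r_obs / √r_xx = 0.53 / √0.67 = 0.53 / 0.8185 ≈ 0.65.

0.65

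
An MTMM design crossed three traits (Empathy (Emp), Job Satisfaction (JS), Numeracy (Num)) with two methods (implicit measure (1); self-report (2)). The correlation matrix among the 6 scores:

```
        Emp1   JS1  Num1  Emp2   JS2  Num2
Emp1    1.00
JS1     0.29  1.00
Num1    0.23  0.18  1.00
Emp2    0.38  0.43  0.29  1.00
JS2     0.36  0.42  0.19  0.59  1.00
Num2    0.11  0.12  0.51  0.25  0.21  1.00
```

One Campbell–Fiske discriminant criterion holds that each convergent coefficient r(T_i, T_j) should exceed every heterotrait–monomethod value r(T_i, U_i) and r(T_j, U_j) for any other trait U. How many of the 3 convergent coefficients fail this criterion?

Checking each validity diagonal entry against its comparison values:
Emp (methods 1·2): 0.38 vs {0.29, 0.59, 0.23, 0.25} → fail.
JS (methods 1·2): 0.42 vs {0.29, 0.59, 0.18, 0.21} → fail.
Num (methods 1·2): 0.51 vs {0.23, 0.25, 0.18, 0.21} → pass.
2 of 3 fail.

2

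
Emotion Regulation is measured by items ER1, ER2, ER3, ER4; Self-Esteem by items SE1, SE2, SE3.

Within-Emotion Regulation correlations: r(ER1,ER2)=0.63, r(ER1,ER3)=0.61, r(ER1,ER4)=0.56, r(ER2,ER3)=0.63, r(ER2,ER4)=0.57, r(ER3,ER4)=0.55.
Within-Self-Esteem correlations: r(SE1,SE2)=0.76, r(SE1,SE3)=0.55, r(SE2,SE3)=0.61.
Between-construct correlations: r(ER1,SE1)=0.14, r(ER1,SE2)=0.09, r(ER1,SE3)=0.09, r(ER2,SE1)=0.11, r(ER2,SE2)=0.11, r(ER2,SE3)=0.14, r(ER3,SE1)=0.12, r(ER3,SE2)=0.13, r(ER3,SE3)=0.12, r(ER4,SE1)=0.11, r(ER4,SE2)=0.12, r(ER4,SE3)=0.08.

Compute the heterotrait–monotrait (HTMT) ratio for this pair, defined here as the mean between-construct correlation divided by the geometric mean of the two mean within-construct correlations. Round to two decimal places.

Between-construct mean = 1.36/12 = 0.1133.
Mean within-ER = 3.55/6 = 0.5917; mean within-SE = 1.92/3 = 0.6400.
Geometric mean = √(0.5917 × 0.6400) = 0.6154.
HTMT = 0.1133 / 0.6154 = 0.18.

0.18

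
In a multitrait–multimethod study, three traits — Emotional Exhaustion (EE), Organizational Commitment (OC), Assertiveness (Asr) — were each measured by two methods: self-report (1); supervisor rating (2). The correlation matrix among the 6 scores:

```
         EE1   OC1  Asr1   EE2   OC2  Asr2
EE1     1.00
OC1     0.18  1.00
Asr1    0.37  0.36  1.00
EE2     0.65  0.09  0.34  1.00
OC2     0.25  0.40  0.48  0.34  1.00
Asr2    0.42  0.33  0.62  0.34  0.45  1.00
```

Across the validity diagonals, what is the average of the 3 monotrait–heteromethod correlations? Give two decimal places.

Convergent values: 0.65, 0.40, 0.62; mean = 1.67/3 = 0.56.

0.56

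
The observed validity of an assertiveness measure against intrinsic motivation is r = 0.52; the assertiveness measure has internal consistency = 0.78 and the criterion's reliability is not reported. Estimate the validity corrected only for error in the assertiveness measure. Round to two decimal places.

0.59

Single correction: r_c = r_obs / √r_xx = 0.52 / √0.78 = 0.52 / 0.8832 ≈ 0.59.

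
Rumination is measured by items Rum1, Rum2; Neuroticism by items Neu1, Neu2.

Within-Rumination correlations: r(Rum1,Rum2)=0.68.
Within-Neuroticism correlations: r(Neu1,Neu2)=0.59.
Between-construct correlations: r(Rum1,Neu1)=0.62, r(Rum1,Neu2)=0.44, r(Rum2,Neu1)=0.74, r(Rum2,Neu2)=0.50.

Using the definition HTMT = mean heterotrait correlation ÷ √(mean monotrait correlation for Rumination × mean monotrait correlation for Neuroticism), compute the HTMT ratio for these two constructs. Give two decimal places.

0.91

Mean heterotrait r = 2.30/4 = 0.5750.
Mean within-Rum = 0.68/1 = 0.6800; mean within-Neu = 0.59/1 = 0.5900.
Geometric mean = √(0.6800 × 0.5900) = 0.6334.
HTMT = 0.5750 / 0.6334 = 0.91.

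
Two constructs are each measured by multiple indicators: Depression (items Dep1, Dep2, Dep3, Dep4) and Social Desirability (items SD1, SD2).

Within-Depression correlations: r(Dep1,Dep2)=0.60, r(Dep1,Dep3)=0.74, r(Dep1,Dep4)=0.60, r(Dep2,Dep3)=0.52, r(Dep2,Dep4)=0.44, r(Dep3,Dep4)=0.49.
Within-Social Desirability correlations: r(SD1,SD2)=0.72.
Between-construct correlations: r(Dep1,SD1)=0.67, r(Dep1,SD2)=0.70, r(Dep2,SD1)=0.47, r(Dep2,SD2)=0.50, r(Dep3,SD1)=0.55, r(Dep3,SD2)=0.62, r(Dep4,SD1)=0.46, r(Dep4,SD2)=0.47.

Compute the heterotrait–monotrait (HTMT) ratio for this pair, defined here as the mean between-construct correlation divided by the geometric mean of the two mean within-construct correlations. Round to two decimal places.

0.87

Mean heterotrait r = 4.44/8 = 0.5550.
Mean within-Dep = 3.39/6 = 0.5650; mean within-SD = 0.72/1 = 0.7200.
Geometric mean = √(0.5650 × 0.7200) = 0.6378.
HTMT = 0.5550 / 0.6378 = 0.87.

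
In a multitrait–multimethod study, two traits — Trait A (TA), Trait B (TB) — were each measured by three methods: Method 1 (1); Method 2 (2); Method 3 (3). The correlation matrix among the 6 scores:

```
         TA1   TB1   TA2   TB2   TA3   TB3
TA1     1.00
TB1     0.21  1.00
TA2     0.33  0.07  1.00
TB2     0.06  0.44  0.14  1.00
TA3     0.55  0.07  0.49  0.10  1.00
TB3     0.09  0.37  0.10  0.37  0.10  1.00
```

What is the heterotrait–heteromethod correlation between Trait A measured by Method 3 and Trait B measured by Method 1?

0.07

Different traits and methods: r(TA3, TB1) = 0.07.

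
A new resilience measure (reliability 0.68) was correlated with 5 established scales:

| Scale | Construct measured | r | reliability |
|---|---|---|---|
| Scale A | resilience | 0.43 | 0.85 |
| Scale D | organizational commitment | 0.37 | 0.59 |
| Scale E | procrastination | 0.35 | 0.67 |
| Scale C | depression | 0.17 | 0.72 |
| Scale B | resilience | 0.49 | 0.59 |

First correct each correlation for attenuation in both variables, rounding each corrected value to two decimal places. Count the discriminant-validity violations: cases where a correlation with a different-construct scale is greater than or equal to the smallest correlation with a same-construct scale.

1

Disattenuated r (r / √(r_scale · r_new)):
  Scale A (conv): 0.43 / √(0.85·0.68) = 0.57
  Scale D (disc): 0.37 / √(0.59·0.68) = 0.58
  Scale E (disc): 0.35 / √(0.67·0.68) = 0.52
  Scale C (disc): 0.17 / √(0.72·0.68) = 0.24
  Scale B (conv): 0.49 / √(0.59·0.68) = 0.77
Smallest convergent = 0.57. Discriminant values: 0.58, 0.52, 0.24; count ≥ 0.57 → 1.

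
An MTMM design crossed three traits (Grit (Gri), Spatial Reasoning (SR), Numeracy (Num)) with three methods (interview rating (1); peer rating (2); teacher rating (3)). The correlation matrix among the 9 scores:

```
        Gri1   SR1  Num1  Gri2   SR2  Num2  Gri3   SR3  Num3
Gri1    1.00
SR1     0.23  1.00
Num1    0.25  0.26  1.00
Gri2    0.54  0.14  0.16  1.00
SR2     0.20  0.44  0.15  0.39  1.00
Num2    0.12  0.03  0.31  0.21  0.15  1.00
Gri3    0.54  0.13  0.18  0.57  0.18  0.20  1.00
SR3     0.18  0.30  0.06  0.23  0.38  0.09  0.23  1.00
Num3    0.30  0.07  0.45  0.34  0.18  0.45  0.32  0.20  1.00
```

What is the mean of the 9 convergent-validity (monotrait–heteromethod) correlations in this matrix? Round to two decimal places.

0.44

Convergent values: 0.54, 0.54, 0.57, 0.44, 0.30, 0.38, 0.31, 0.45, 0.45; mean = 3.98/9 = 0.44.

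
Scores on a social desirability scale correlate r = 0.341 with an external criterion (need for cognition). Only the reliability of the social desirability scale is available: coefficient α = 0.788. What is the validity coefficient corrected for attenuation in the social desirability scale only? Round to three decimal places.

Single correction: r_c = r_obs / √r_xx = 0.341 / √0.788 = 0.341 / 0.8877 ≈ 0.384.

0.384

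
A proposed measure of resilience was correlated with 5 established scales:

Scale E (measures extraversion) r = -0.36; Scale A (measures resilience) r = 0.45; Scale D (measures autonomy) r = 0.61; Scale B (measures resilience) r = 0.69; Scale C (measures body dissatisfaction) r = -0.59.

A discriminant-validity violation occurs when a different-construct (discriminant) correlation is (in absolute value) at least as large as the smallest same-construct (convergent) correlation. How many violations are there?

2

Convergent (same construct = resilience): Scale A, Scale B.
Smallest convergent = 0.45. Discriminant |r|: 0.36, 0.61, 0.59; count ≥ 0.45 → 2.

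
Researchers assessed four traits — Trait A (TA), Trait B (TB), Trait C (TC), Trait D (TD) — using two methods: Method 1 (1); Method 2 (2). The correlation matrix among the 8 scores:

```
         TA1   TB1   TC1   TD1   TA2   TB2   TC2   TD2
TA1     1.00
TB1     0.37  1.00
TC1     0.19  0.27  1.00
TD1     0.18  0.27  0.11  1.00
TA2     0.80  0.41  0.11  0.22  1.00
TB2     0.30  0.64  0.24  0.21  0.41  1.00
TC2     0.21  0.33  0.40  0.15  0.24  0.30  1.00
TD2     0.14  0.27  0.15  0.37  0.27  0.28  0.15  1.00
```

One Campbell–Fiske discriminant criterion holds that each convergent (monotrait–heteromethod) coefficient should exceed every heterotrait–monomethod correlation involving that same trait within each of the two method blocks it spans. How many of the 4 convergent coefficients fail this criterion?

0

Checking each validity diagonal entry against its comparison values:
TA (methods 1·2): 0.80 vs {0.37, 0.41, 0.19, 0.24, 0.18, 0.27} → pass.
TB (methods 1·2): 0.64 vs {0.37, 0.41, 0.27, 0.30, 0.27, 0.28} → pass.
TC (methods 1·2): 0.40 vs {0.19, 0.24, 0.27, 0.30, 0.11, 0.15} → pass.
TD (methods 1·2): 0.37 vs {0.18, 0.27, 0.27, 0.28, 0.11, 0.15} → pass.
0 of 4 fail.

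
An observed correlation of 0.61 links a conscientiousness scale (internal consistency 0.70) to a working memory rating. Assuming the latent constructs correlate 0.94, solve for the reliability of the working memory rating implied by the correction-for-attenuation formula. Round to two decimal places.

0.60

r_true = r_obs / √(r_xx · r_yy) ⇒ 0.94 = 0.61 / √(0.70 · r_yy).
√(0.70 · r_yy) = 0.61 / 0.94 = 0.6489; 0.70 · r_yy = 0.4211; r_yy = 0.4211 / 0.70 ≈ 0.60.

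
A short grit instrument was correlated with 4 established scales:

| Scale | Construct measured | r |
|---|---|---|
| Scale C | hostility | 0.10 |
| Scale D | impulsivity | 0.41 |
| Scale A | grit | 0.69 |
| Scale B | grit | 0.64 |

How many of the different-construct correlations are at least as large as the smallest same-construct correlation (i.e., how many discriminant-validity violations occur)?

0

Convergent (same construct = grit): Scale A, Scale B.
Smallest convergent = 0.64. Discriminant values: 0.10, 0.41; count ≥ 0.64 → 0.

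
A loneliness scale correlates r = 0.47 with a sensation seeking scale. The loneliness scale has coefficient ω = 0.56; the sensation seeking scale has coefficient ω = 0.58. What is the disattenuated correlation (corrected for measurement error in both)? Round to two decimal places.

0.82

r_true = r_obs / √(r_xx · r_yy) = 0.47 / √(0.56 × 0.58) = 0.47 / √0.3248 = 0.47 / 0.5699 ≈ 0.82.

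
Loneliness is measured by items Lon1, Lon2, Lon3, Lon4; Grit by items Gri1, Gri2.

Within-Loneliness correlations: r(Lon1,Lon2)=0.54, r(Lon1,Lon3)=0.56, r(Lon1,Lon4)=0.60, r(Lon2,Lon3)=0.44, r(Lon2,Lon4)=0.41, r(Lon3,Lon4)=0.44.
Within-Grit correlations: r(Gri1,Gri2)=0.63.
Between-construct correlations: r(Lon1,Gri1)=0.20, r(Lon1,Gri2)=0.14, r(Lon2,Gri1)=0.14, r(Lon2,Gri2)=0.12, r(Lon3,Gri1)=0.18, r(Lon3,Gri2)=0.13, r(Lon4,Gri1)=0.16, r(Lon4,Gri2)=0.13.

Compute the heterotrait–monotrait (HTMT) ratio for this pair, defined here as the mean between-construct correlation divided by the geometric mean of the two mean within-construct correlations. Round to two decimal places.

0.27

Mean between = 1.20/8 = 0.1500.
Mean within-Lon = 2.99/6 = 0.4983; mean within-Gri = 0.63/1 = 0.6300.
Geometric mean = √(0.4983 × 0.6300) = 0.5603.
HTMT = 0.1500 / 0.5603 = 0.27.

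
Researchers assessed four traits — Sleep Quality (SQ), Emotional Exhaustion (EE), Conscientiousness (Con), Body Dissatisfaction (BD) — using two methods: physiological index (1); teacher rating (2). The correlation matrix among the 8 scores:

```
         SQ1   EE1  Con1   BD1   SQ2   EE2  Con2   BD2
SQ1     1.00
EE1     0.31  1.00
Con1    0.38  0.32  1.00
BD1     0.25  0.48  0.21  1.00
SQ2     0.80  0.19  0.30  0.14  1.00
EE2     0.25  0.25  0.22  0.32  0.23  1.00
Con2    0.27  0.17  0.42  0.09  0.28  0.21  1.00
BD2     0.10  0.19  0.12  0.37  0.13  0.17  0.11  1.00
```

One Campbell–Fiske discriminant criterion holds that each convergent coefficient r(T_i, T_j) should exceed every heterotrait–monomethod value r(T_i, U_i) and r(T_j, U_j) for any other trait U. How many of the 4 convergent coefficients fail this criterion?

Each convergent coefficient versus the relevant comparison correlations:
SQ (methods 1·2): 0.80 vs {0.31, 0.23, 0.38, 0.28, 0.25, 0.13} → pass.
EE (methods 1·2): 0.25 vs {0.31, 0.23, 0.32, 0.21, 0.48, 0.17} → fail.
Con (methods 1·2): 0.42 vs {0.38, 0.28, 0.32, 0.21, 0.21, 0.11} → pass.
BD (methods 1·2): 0.37 vs {0.25, 0.13, 0.48, 0.17, 0.21, 0.11} → fail.
2 of 4 fail.

2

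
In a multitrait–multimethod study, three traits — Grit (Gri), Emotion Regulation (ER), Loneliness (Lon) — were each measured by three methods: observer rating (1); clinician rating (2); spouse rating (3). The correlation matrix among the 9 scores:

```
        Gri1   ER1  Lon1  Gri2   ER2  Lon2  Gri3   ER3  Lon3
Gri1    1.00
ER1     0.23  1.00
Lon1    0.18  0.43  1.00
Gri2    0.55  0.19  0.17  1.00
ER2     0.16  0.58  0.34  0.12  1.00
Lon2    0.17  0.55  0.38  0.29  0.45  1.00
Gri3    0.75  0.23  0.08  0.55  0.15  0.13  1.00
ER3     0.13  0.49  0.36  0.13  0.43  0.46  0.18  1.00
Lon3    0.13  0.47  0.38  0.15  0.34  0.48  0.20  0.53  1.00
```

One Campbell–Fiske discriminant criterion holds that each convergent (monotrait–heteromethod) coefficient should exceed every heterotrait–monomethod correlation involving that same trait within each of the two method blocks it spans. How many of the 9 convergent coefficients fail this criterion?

Each convergent coefficient versus the relevant comparison correlations:
Gri (methods 1·2): 0.55 vs {0.23, 0.12, 0.18, 0.29} → pass.
Gri (methods 1·3): 0.75 vs {0.23, 0.18, 0.18, 0.20} → pass.
Gri (methods 2·3): 0.55 vs {0.12, 0.18, 0.29, 0.20} → pass.
ER (methods 1·2): 0.58 vs {0.23, 0.12, 0.43, 0.45} → pass.
ER (methods 1·3): 0.49 vs {0.23, 0.18, 0.43, 0.53} → fail.
ER (methods 2·3): 0.43 vs {0.12, 0.18, 0.45, 0.53} → fail.
Lon (methods 1·2): 0.38 vs {0.18, 0.29, 0.43, 0.45} → fail.
Lon (methods 1·3): 0.38 vs {0.18, 0.20, 0.43, 0.53} → fail.
Lon (methods 2·3): 0.48 vs {0.29, 0.20, 0.45, 0.53} → fail.
5 of 9 fail.

5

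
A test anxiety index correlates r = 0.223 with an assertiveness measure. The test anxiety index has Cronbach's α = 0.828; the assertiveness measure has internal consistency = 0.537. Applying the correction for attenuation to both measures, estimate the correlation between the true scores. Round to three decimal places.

0.334

r_true = r_obs / √(r_xx · r_yy) = 0.223 / √(0.828 × 0.537) = 0.223 / √0.444636 = 0.223 / 0.6668 ≈ 0.334.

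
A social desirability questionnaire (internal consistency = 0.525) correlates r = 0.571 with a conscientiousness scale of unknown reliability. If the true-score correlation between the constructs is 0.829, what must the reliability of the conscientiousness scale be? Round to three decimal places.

0.904

r_true = r_obs / √(r_xx · r_yy) ⇒ 0.829 = 0.571 / √(0.525 · r_yy).
√(0.525 · r_yy) = 0.571 / 0.829 = 0.6888; 0.525 · r_yy = 0.4744; r_yy = 0.4744 / 0.525 ≈ 0.904.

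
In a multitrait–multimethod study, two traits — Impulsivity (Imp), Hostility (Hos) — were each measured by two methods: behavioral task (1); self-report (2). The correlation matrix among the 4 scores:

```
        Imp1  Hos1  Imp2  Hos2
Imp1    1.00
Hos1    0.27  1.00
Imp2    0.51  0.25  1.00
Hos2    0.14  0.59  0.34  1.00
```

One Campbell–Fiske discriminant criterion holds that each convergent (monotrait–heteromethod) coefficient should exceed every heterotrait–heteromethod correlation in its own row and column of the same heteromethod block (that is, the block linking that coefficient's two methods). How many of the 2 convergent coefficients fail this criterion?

Convergent coefficients and their comparison sets:
Imp (methods 1·2): 0.51 vs {0.14, 0.25} → pass.
Hos (methods 1·2): 0.59 vs {0.25, 0.14} → pass.
0 of 2 fail.

0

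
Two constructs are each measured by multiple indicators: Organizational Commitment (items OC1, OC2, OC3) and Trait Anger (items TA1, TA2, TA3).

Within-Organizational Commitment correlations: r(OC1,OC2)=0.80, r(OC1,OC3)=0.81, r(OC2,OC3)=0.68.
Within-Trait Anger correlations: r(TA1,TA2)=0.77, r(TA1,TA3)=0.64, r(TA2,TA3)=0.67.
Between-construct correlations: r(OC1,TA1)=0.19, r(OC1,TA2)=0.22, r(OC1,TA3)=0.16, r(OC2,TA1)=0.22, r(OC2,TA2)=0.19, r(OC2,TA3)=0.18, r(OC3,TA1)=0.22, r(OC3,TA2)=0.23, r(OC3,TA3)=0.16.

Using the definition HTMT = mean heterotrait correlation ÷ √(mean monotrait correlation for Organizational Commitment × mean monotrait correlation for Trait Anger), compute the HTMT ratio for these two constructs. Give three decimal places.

0.270

Mean heterotrait r = 1.77/9 = 0.1967.
Mean within-OC = 2.29/3 = 0.7633; mean within-TA = 2.08/3 = 0.6933.
Geometric mean = √(0.7633 × 0.6933) = 0.7275.
HTMT = 0.1967 / 0.7275 = 0.270.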